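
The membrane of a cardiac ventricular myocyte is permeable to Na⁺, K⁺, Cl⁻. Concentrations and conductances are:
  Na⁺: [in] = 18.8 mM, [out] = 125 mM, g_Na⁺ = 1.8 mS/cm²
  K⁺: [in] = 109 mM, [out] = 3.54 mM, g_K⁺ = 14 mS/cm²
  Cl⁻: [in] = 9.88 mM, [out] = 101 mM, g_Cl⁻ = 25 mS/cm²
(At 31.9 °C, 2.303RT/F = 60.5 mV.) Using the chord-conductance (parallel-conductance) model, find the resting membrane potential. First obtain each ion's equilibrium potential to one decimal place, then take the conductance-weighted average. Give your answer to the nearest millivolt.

E_Na⁺ = (60.5/1)·log₁₀(125/18.8) = 49.8 mV
E_K⁺ = (60.5/1)·log₁₀(3.54/109) = -90.0 mV
E_Cl⁻ = (60.5/-1)·log₁₀(101/9.88) = -61.1 mV
Vm = (Σ gᵢEᵢ)/(Σ gᵢ) = (1.8·49.8 + 14·-90.0 + 25·-61.1) / (1.8 + 14 + 25)
= -2697.86 / 40.8 = -66.12 mV

-66 mV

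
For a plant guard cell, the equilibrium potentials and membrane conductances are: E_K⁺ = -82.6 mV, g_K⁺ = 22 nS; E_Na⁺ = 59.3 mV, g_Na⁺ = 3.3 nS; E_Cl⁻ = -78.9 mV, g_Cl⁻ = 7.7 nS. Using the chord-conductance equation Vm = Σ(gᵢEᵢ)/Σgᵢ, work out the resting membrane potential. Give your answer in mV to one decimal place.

-67.5 mV

Σ gᵢEᵢ = 22·(-82.6) + 3.3·(59.3) + 7.7·(-78.9) = -2229.04
Σ gᵢ = 22 + 3.3 + 7.7 = 33
Vm = -2229.04 / 33 = -67.55 mV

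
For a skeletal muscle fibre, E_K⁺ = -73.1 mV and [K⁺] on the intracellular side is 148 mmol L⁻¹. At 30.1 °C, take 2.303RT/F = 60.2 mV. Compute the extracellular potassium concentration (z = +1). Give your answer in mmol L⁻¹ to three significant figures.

Nernst: E = (60.2/1) · log₁₀([out]/[in]), so log₁₀([out]/[in]) = -73.1 × 1 / 60.2 = -1.2143.
[out]/[in] = 10^(-1.2143) = 0.06105.
[out] = 0.06105 × 148 = 9.036 mmol L⁻¹.

9.04 mmol L⁻¹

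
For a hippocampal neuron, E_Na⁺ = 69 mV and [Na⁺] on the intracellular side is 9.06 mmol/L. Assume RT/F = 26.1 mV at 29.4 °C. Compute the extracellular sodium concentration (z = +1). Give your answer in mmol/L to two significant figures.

Nernst: E = (26.1/1) · ln([out]/[in]), so ln([out]/[in]) = 69.0 × 1 / 26.1 = 2.6437.
[out]/[in] = e^(2.6437) = 14.06.
[out] = 14.06 × 9.06 = 127.4 mmol/L.

130 mmol/L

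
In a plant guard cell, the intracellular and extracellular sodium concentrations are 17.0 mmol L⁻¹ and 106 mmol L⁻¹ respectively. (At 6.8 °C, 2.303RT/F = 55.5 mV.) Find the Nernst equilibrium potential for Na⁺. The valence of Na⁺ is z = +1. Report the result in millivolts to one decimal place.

44.1 mV

E = (55.5/z) · log₁₀([Na⁺]_out/[Na⁺]_in) with z = +1.
= (55.5/1) · log₁₀(106/17.0) = 55.50 · log₁₀(6.235)
= 55.50 · (0.7949) = 44.11 mV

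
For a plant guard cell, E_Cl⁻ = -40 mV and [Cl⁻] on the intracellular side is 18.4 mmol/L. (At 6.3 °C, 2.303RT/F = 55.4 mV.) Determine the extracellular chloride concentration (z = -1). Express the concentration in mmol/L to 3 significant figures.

Nernst: E = (55.4/-1) · log₁₀([out]/[in]), so log₁₀([out]/[in]) = -40.0 × -1 / 55.4 = 0.7220.
[out]/[in] = 10^(0.7220) = 5.273.
[out] = 5.273 × 18.4 = 97.02 mmol/L.

97.0 mmol/L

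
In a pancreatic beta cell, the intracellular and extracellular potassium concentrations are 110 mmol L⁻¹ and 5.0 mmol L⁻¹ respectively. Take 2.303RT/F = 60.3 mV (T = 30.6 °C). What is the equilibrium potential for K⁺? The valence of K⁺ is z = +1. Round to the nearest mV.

E = (60.3/z) · log₁₀([K⁺]_out/[K⁺]_in) with z = +1.
= (60.3/1) · log₁₀(5.0/110) = 60.30 · log₁₀(0.04545)
= 60.30 · (-1.3424) = -80.95 mV

-81 mV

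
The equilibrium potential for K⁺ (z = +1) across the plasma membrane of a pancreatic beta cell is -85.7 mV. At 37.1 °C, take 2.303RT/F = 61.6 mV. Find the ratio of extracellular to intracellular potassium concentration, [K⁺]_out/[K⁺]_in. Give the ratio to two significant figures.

log₁₀([out]/[in]) = E·z/(61.6) = -85.7 × 1 / 61.6 = -1.3912
[out]/[in] = 10^(-1.3912) = 0.04062

0.041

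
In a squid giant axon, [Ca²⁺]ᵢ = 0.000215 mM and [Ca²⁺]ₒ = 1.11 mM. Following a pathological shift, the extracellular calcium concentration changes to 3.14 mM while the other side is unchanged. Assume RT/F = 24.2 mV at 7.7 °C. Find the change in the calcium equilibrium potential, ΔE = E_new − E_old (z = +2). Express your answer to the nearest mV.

E_old = (24.2/2)·ln(1.11/0.000215) = 103.45 mV
E_new = (24.2/2)·ln(3.14/0.000215) = 116.03 mV
ΔE = 116.03 − (103.45) = 12.58 mV

13 mV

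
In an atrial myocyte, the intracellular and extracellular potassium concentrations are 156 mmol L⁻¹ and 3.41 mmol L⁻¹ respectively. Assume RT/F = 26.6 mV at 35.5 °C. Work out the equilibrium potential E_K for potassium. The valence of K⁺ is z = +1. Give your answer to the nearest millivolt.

E = (26.6/z) · ln([K⁺]_out/[K⁺]_in) with z = +1.
= (26.6/1) · ln(3.41/156) = 26.60 · ln(0.02186)
= 26.60 · (-3.8231) = -101.70 mV

-102 mV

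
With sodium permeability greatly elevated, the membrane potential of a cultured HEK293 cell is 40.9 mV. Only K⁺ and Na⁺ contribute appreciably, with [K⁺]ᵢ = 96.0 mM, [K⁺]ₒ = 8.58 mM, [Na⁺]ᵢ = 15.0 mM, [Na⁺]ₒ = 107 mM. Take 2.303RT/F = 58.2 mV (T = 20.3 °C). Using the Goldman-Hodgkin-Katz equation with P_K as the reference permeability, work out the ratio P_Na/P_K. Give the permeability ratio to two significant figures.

15

Let α = P_Na/P_K. GHK: Vm = 58.2·log₁₀[(Kₒ + α·Naₒ)/(Kᵢ + α·Naᵢ)].
10^(Vm/58.2) = 10^(40.9/58.2) = 5.0437
So 5.0437·(Kᵢ + α·Naᵢ) = Kₒ + α·Naₒ → α = (5.0437·96.0 − 8.58) / (107.0 − 5.0437·15.0)
α = (484.2 − 8.58) / (107.0 − 75.66) = 475.6/31.34 = 15.17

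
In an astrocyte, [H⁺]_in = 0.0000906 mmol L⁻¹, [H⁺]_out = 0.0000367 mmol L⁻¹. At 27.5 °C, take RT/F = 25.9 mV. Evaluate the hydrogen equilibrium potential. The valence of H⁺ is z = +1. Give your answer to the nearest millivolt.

-23 mV

E = (25.9/z) · ln([H⁺]_out/[H⁺]_in) with z = +1.
= (25.9/1) · ln(0.0000367/0.0000906) = 25.90 · ln(0.4051)
= 25.90 · (-0.9037) = -23.41 mV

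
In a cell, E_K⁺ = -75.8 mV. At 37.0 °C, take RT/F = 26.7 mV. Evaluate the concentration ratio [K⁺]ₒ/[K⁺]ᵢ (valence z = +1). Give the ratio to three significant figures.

ln([out]/[in]) = E·z/(26.7) = -75.8 × 1 / 26.7 = -2.8390
[out]/[in] = e^(-2.8390) = 0.05849

0.0585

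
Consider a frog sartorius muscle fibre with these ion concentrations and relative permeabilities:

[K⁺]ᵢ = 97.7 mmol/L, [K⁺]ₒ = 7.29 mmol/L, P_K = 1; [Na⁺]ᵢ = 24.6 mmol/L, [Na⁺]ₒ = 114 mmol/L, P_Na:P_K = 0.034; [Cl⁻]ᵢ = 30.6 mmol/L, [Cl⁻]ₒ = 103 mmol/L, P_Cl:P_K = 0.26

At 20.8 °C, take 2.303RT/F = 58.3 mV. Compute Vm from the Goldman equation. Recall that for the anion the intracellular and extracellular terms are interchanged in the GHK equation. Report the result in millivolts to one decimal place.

-47.6 mV

Vm = 58.3 · log₁₀[(Σ P·[cation]ₒ + Σ P·[anion]ᵢ) / (Σ P·[cation]ᵢ + Σ P·[anion]ₒ)]
Numerator = 1×7.29 + 0.034×114 + 0.26×30.6 = 19.12
Denominator = 1×97.7 + 0.034×24.6 + 0.26×103 = 125.3
Vm = 58.3 · log₁₀(0.15259) = 58.3 × (-0.8165) = -47.60 mV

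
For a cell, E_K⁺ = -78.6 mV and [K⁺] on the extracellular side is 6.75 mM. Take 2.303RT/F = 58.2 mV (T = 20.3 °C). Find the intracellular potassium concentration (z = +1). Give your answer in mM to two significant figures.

Nernst: E = (58.2/1) · log₁₀([out]/[in]), so log₁₀([out]/[in]) = -78.6 × 1 / 58.2 = -1.3505.
[out]/[in] = 10^(-1.3505) = 0.04462.
[in] = 6.75 / 0.04462 = 151.3 mM.

150 mM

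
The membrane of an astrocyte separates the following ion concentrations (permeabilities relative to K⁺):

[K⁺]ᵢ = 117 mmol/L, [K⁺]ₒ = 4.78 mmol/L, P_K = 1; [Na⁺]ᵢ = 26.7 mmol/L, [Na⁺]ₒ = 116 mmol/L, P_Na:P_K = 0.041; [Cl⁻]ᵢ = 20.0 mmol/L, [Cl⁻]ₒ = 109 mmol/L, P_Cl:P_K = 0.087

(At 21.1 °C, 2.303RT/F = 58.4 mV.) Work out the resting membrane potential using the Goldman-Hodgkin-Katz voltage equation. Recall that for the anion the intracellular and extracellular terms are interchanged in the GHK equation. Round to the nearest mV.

-62 mV

Vm = 58.4 · log₁₀[(Σ P·[cation]ₒ + Σ P·[anion]ᵢ) / (Σ P·[cation]ᵢ + Σ P·[anion]ₒ)]
Numerator = 1×4.78 + 0.041×116 + 0.087×20.0 = 11.28
Denominator = 1×117 + 0.041×26.7 + 0.087×109 = 127.6
Vm = 58.4 · log₁₀(0.088385) = 58.4 × (-1.0536) = -61.53 mV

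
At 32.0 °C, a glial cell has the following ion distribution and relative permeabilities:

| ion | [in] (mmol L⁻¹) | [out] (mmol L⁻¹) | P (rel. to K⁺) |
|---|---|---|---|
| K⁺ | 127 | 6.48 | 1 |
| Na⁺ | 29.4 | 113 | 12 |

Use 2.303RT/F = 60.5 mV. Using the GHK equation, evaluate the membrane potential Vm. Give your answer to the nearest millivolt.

Vm = 60.5 · log₁₀[(Σ P·[cation]ₒ + Σ P·[anion]ᵢ) / (Σ P·[cation]ᵢ + Σ P·[anion]ₒ)]
Numerator = 1×6.48 + 12×113 = 1362
Denominator = 1×127 + 12×29.4 = 479.8
Vm = 60.5 · log₁₀(2.8397) = 60.5 × (0.4533) = 27.42 mV

27 mV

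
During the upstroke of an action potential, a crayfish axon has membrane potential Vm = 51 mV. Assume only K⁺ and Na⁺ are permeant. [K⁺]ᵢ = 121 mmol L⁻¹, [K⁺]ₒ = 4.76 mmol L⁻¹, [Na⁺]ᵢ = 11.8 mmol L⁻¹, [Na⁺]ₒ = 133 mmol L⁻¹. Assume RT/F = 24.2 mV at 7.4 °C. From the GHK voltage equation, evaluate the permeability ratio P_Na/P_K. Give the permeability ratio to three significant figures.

Let α = P_Na/P_K. GHK: Vm = 24.2·ln[(Kₒ + α·Naₒ)/(Kᵢ + α·Naᵢ)].
e^(Vm/24.2) = e^(51.0/24.2) = 8.2271
So 8.2271·(Kᵢ + α·Naᵢ) = Kₒ + α·Naₒ → α = (8.2271·121.0 − 4.76) / (133.0 − 8.2271·11.8)
α = (995.5 − 4.76) / (133.0 − 97.08) = 990.7/35.92 = 27.58

27.6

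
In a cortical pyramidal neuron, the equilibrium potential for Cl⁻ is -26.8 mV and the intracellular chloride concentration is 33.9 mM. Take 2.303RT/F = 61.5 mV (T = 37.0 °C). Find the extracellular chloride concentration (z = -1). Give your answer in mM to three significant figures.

92.5 mM

Nernst: E = (61.5/-1) · log₁₀([out]/[in]), so log₁₀([out]/[in]) = -26.8 × -1 / 61.5 = 0.4358.
[out]/[in] = 10^(0.4358) = 2.728.
[out] = 2.728 × 33.9 = 92.46 mM.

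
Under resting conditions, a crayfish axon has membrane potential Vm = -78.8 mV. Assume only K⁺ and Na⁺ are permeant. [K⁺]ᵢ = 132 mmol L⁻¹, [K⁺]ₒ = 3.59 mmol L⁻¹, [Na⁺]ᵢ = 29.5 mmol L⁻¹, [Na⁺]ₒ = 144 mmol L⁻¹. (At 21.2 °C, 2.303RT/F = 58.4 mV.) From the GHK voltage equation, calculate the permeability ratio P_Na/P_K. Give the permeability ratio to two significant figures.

Let α = P_Na/P_K. GHK: Vm = 58.4·log₁₀[(Kₒ + α·Naₒ)/(Kᵢ + α·Naᵢ)].
10^(Vm/58.4) = 10^(-78.8/58.4) = 0.044739
So 0.044739·(Kᵢ + α·Naᵢ) = Kₒ + α·Naₒ → α = (0.044739·132.0 − 3.59) / (144.0 − 0.044739·29.5)
α = (5.906 − 3.59) / (144.0 − 1.32) = 2.316/142.7 = 0.01623

0.016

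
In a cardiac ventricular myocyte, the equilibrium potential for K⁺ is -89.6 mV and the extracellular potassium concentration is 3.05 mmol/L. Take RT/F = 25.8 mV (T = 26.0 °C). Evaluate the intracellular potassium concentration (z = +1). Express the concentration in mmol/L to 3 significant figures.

98.3 mmol/L

Nernst: E = (25.8/1) · ln([out]/[in]), so ln([out]/[in]) = -89.6 × 1 / 25.8 = -3.4729.
[out]/[in] = e^(-3.4729) = 0.03103.
[in] = 3.05 / 0.03103 = 98.3 mmol/L.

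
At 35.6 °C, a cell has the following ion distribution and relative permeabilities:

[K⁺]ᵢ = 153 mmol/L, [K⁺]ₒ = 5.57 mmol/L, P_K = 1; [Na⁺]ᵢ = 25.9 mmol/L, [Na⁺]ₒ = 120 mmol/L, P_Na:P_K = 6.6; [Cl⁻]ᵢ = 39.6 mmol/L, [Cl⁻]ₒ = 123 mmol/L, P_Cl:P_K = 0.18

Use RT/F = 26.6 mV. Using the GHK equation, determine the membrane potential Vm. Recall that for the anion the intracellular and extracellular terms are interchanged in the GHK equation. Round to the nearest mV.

Vm = 26.6 · ln[(Σ P·[cation]ₒ + Σ P·[anion]ᵢ) / (Σ P·[cation]ᵢ + Σ P·[anion]ₒ)]
Numerator = 1×5.57 + 6.6×120 + 0.18×39.6 = 804.7
Denominator = 1×153 + 6.6×25.9 + 0.18×123 = 346.1
Vm = 26.6 · ln(2.3252) = 26.6 × (0.8438) = 22.45 mV

22 mV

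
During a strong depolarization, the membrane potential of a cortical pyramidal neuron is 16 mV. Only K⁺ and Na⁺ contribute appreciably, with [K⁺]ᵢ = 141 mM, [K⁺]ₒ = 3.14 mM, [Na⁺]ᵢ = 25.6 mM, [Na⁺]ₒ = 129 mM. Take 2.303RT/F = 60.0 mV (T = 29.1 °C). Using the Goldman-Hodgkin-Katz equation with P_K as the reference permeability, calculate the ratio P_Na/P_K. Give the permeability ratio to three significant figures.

Let α = P_Na/P_K. GHK: Vm = 60.0·log₁₀[(Kₒ + α·Naₒ)/(Kᵢ + α·Naᵢ)].
10^(Vm/60.0) = 10^(16.0/60.0) = 1.8478
So 1.8478·(Kᵢ + α·Naᵢ) = Kₒ + α·Naₒ → α = (1.8478·141.0 − 3.14) / (129.0 − 1.8478·25.6)
α = (260.5 − 3.14) / (129.0 − 47.3) = 257.4/81.7 = 3.151

3.15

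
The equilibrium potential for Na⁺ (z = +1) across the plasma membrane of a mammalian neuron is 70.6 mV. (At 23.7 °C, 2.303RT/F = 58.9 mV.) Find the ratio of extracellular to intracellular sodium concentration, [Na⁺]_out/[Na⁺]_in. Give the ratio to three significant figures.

log₁₀([out]/[in]) = E·z/(58.9) = 70.6 × 1 / 58.9 = 1.1986
[out]/[in] = 10^(1.1986) = 15.8

15.8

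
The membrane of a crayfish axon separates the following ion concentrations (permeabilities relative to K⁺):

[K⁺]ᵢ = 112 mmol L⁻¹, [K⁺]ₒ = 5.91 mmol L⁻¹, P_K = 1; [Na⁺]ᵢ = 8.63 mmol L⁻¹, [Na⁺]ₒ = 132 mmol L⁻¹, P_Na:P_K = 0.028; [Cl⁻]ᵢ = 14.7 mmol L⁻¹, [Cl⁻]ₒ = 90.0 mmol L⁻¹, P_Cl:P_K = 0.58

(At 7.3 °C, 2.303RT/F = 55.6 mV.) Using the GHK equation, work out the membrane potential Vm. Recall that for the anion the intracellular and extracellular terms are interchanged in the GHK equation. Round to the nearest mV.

-53 mV

Vm = 55.6 · log₁₀[(Σ P·[cation]ₒ + Σ P·[anion]ᵢ) / (Σ P·[cation]ᵢ + Σ P·[anion]ₒ)]
Numerator = 1×5.91 + 0.028×132 + 0.58×14.7 = 18.13
Denominator = 1×112 + 0.028×8.63 + 0.58×90.0 = 164.4
Vm = 55.6 · log₁₀(0.11026) = 55.6 × (-0.9576) = -53.24 mV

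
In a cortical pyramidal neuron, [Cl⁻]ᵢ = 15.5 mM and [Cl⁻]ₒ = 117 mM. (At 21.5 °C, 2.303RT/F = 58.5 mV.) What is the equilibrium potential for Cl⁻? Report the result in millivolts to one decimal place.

E = (58.5/z) · log₁₀([Cl⁻]_out/[Cl⁻]_in) with z = -1.
For an anion, dividing by z = -1 reverses the sign.
= (58.5/-1) · log₁₀(117/15.5) = -58.50 · log₁₀(7.548)
= -58.50 · (0.8779) = -51.35 mV

-51.4 mV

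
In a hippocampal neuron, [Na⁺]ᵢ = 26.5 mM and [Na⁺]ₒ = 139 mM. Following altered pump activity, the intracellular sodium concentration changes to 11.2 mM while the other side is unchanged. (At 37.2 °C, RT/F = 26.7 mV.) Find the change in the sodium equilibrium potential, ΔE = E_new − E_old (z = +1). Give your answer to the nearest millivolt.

E_old = (26.7/1)·ln(139/26.5) = 44.25 mV
E_new = (26.7/1)·ln(139/11.2) = 67.25 mV
ΔE = 67.25 − (44.25) = 22.99 mV

23 mV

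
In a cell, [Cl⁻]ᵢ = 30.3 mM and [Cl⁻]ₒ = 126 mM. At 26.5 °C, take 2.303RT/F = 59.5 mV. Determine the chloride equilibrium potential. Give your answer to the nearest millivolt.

E = (59.5/z) · log₁₀([Cl⁻]_out/[Cl⁻]_in) with z = -1.
For an anion, dividing by z = -1 reverses the sign.
= (59.5/-1) · log₁₀(126/30.3) = -59.50 · log₁₀(4.158)
= -59.50 · (0.6189) = -36.83 mV

-37 mV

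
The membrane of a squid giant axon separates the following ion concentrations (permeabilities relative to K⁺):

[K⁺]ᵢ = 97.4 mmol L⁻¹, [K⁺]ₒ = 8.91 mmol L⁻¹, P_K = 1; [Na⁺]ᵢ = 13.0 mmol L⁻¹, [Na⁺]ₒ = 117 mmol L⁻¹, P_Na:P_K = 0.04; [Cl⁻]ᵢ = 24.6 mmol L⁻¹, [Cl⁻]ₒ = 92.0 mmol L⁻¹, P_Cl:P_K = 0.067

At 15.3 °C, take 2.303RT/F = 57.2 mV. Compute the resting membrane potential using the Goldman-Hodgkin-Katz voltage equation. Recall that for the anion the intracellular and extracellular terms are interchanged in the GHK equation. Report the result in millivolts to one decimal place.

Vm = 57.2 · log₁₀[(Σ P·[cation]ₒ + Σ P·[anion]ᵢ) / (Σ P·[cation]ᵢ + Σ P·[anion]ₒ)]
Numerator = 1×8.91 + 0.04×117 + 0.067×24.6 = 15.24
Denominator = 1×97.4 + 0.04×13.0 + 0.067×92.0 = 104.1
Vm = 57.2 · log₁₀(0.1464) = 57.2 × (-0.8345) = -47.73 mV

-47.7 mV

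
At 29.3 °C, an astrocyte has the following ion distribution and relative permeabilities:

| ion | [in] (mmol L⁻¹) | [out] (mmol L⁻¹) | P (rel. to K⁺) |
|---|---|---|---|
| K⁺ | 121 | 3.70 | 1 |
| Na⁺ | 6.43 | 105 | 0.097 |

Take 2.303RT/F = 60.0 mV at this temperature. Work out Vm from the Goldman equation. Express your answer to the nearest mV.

-57 mV

Vm = 60.0 · log₁₀[(Σ P·[cation]ₒ + Σ P·[anion]ᵢ) / (Σ P·[cation]ᵢ + Σ P·[anion]ₒ)]
Numerator = 1×3.70 + 0.097×105 = 13.89
Denominator = 1×121 + 0.097×6.43 = 121.6
Vm = 60.0 · log₁₀(0.11416) = 60.0 × (-0.9425) = -56.55 mV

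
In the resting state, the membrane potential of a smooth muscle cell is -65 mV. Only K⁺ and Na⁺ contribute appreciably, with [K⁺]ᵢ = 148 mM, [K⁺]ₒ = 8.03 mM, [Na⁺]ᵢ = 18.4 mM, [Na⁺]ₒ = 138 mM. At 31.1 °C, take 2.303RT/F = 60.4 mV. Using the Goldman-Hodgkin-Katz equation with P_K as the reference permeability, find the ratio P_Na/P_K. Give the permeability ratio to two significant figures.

0.032

Let α = P_Na/P_K. GHK: Vm = 60.4·log₁₀[(Kₒ + α·Naₒ)/(Kᵢ + α·Naᵢ)].
10^(Vm/60.4) = 10^(-65.0/60.4) = 0.083915
So 0.083915·(Kᵢ + α·Naᵢ) = Kₒ + α·Naₒ → α = (0.083915·148.0 − 8.03) / (138.0 − 0.083915·18.4)
α = (12.42 − 8.03) / (138.0 − 1.544) = 4.389/136.5 = 0.03217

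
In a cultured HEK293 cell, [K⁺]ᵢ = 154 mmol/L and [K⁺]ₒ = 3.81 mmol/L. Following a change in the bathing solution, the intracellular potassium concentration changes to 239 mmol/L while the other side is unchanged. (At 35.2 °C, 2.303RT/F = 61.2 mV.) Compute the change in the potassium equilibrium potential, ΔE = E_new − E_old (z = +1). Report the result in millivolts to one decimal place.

E_old = (61.2/1)·log₁₀(3.81/154) = -98.32 mV
E_new = (61.2/1)·log₁₀(3.81/239) = -110.01 mV
ΔE = -110.01 − (-98.32) = -11.68 mV

-11.7 mV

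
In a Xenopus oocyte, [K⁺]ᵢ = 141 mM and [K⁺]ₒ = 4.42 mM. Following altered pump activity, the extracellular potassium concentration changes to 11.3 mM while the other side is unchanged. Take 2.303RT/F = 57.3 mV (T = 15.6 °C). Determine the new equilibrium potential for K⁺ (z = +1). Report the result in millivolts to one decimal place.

After the shift: [K⁺]_out = 11.3, [K⁺]_in = 141 mM.
E_new = (57.3/1)·log₁₀(11.3/141) = 57.30 · (-1.0961) = -62.81 mV

-62.8 mV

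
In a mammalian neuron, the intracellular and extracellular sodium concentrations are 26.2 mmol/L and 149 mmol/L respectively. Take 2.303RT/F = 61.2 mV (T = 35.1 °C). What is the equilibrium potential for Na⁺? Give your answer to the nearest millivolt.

46 mV

E = (61.2/z) · log₁₀([Na⁺]_out/[Na⁺]_in) with z = +1.
= (61.2/1) · log₁₀(149/26.2) = 61.20 · log₁₀(5.687)
= 61.20 · (0.7549) = 46.20 mV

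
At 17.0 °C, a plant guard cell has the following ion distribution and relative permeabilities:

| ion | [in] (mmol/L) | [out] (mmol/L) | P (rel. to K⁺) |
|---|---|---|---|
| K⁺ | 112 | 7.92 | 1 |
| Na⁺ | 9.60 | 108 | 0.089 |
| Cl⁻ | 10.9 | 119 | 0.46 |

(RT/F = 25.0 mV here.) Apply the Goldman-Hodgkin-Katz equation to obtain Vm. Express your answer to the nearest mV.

-50 mV

Vm = 25.0 · ln[(Σ P·[cation]ₒ + Σ P·[anion]ᵢ) / (Σ P·[cation]ᵢ + Σ P·[anion]ₒ)]
Numerator = 1×7.92 + 0.089×108 + 0.46×10.9 = 22.55
Denominator = 1×112 + 0.089×9.60 + 0.46×119 = 167.6
Vm = 25.0 · ln(0.13453) = 25.0 × (-2.0060) = -50.15 mV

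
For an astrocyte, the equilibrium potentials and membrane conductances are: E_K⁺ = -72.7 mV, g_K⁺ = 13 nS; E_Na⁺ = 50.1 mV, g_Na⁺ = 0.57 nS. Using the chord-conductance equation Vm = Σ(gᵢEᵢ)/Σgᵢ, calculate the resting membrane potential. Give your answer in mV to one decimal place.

Σ gᵢEᵢ = 13·(-72.7) + 0.57·(50.1) = -916.54
Σ gᵢ = 13 + 0.57 = 13.57
Vm = -916.54 / 13.57 = -67.54 mV

-67.5 mV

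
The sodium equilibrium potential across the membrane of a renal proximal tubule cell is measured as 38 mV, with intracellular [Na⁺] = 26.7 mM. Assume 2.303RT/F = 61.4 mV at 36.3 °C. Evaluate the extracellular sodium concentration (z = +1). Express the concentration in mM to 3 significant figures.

111 mM

Nernst: E = (61.4/1) · log₁₀([out]/[in]), so log₁₀([out]/[in]) = 38.0 × 1 / 61.4 = 0.6189.
[out]/[in] = 10^(0.6189) = 4.158.
[out] = 4.158 × 26.7 = 111 mM.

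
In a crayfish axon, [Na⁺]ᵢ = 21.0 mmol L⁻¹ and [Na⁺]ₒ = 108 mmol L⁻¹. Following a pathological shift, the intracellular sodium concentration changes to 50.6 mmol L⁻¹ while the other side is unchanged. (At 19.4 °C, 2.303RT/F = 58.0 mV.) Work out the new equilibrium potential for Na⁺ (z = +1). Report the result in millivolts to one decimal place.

19.1 mV

After the shift: [Na⁺]_out = 108, [Na⁺]_in = 50.6 mmol L⁻¹.
E_new = (58.0/1)·log₁₀(108/50.6) = 58.00 · (0.3293) = 19.10 mV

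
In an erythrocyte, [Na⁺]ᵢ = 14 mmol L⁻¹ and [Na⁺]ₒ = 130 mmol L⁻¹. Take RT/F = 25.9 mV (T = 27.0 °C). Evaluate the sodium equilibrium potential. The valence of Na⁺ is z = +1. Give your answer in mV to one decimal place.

E = (25.9/z) · ln([Na⁺]_out/[Na⁺]_in) with z = +1.
= (25.9/1) · ln(130/14) = 25.90 · ln(9.286)
= 25.90 · (2.2285) = 57.72 mV

57.7 mV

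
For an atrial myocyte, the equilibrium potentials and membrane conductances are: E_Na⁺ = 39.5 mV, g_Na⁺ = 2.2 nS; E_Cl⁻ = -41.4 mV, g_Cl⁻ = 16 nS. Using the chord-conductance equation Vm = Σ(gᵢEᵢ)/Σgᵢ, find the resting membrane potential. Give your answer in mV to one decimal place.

-31.6 mV

Σ gᵢEᵢ = 2.2·(39.5) + 16·(-41.4) = -575.50
Σ gᵢ = 2.2 + 16 = 18.2
Vm = -575.50 / 18.2 = -31.62 mV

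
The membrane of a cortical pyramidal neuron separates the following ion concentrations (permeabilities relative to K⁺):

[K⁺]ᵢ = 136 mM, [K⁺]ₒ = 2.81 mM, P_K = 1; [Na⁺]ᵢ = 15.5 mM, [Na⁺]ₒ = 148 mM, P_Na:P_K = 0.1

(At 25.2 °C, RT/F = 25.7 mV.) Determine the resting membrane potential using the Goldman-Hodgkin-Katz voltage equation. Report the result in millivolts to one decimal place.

Vm = 25.7 · ln[(Σ P·[cation]ₒ + Σ P·[anion]ᵢ) / (Σ P·[cation]ᵢ + Σ P·[anion]ₒ)]
Numerator = 1×2.81 + 0.1×148 = 17.61
Denominator = 1×136 + 0.1×15.5 = 137.6
Vm = 25.7 · ln(0.12803) = 25.7 × (-2.0555) = -52.83 mV

-52.8 mV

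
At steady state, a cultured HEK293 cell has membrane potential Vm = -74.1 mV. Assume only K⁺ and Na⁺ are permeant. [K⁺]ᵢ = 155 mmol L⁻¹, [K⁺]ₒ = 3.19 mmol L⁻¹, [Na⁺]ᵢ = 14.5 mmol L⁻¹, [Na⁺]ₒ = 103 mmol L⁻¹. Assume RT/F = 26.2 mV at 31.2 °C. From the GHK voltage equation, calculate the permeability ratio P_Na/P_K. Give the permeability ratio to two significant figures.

Let α = P_Na/P_K. GHK: Vm = 26.2·ln[(Kₒ + α·Naₒ)/(Kᵢ + α·Naᵢ)].
e^(Vm/26.2) = e^(-74.1/26.2) = 0.059117
So 0.059117·(Kᵢ + α·Naᵢ) = Kₒ + α·Naₒ → α = (0.059117·155.0 − 3.19) / (103.0 − 0.059117·14.5)
α = (9.163 − 3.19) / (103.0 − 0.8572) = 5.973/102.1 = 0.05848

0.058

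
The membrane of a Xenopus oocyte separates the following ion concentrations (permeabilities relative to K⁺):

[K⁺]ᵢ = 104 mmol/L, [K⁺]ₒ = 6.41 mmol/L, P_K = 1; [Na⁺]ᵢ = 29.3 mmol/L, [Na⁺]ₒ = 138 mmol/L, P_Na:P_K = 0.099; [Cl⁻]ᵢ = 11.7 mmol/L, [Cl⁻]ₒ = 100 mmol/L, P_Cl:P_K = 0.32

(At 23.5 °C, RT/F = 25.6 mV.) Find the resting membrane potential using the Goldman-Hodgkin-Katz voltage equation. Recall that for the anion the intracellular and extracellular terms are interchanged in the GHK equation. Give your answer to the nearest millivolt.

Vm = 25.6 · ln[(Σ P·[cation]ₒ + Σ P·[anion]ᵢ) / (Σ P·[cation]ᵢ + Σ P·[anion]ₒ)]
Numerator = 1×6.41 + 0.099×138 + 0.32×11.7 = 23.82
Denominator = 1×104 + 0.099×29.3 + 0.32×100 = 138.9
Vm = 25.6 · ln(0.17146) = 25.6 × (-1.7634) = -45.14 mV

-45 mV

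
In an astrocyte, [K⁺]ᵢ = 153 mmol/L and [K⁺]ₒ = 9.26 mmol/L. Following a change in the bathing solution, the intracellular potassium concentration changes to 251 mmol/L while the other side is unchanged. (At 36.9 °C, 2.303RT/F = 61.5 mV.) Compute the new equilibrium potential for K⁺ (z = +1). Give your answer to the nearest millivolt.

After the shift: [K⁺]_out = 9.26, [K⁺]_in = 251 mmol/L.
E_new = (61.5/1)·log₁₀(9.26/251) = 61.50 · (-1.4331) = -88.13 mV

-88 mV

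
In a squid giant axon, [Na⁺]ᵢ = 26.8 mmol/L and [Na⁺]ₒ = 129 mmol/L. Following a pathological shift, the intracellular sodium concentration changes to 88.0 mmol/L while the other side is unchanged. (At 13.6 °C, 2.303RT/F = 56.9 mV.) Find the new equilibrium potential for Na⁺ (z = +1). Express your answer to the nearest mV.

9 mV

After the shift: [Na⁺]_out = 129, [Na⁺]_in = 88.0 mmol/L.
E_new = (56.9/1)·log₁₀(129/88.0) = 56.90 · (0.1661) = 9.45 mV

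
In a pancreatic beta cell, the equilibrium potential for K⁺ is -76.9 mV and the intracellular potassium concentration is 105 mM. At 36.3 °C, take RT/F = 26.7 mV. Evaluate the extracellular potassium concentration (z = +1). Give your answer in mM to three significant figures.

Nernst: E = (26.7/1) · ln([out]/[in]), so ln([out]/[in]) = -76.9 × 1 / 26.7 = -2.8801.
[out]/[in] = e^(-2.8801) = 0.05613.
[out] = 0.05613 × 105 = 5.893 mM.

5.89 mM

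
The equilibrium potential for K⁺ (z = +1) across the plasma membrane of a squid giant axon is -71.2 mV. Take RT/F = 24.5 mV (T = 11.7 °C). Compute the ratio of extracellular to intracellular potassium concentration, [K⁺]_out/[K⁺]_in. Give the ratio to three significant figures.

0.0547

ln([out]/[in]) = E·z/(24.5) = -71.2 × 1 / 24.5 = -2.9061
[out]/[in] = e^(-2.9061) = 0.05469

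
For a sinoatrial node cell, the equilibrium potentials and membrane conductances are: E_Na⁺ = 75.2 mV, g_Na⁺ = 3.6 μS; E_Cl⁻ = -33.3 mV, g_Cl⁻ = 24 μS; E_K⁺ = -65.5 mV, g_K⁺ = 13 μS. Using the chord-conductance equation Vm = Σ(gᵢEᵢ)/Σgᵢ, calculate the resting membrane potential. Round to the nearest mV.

-34 mV

Σ gᵢEᵢ = 3.6·(75.2) + 24·(-33.3) + 13·(-65.5) = -1379.98
Σ gᵢ = 3.6 + 24 + 13 = 40.6
Vm = -1379.98 / 40.6 = -33.99 mV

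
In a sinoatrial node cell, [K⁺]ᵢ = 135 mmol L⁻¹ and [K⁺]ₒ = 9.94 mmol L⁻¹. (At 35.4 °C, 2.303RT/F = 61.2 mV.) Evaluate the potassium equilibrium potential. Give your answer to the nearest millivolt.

E = (61.2/z) · log₁₀([K⁺]_out/[K⁺]_in) with z = +1.
= (61.2/1) · log₁₀(9.94/135) = 61.20 · log₁₀(0.07363)
= 61.20 · (-1.1329) = -69.34 mV

-69 mV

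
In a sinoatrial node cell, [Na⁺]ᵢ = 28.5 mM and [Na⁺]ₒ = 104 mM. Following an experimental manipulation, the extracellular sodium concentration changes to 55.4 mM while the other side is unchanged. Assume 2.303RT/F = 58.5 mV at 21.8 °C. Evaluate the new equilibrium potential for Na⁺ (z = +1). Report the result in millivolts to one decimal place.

After the shift: [Na⁺]_out = 55.4, [Na⁺]_in = 28.5 mM.
E_new = (58.5/1)·log₁₀(55.4/28.5) = 58.50 · (0.2887) = 16.89 mV

16.9 mV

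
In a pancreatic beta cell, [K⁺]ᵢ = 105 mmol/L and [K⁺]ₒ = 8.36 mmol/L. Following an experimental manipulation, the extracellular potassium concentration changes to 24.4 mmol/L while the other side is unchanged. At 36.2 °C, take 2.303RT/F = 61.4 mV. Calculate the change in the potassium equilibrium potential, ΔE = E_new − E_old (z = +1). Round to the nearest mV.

29 mV

E_old = (61.4/1)·log₁₀(8.36/105) = -67.48 mV
E_new = (61.4/1)·log₁₀(24.4/105) = -38.92 mV
ΔE = -38.92 − (-67.48) = 28.56 mV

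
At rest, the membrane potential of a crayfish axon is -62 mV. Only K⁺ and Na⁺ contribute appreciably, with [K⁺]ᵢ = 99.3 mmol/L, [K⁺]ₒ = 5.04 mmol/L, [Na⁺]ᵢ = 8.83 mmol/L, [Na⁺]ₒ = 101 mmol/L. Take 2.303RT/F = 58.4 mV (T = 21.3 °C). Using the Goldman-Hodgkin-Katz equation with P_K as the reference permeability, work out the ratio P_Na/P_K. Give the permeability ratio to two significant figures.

0.036

Let α = P_Na/P_K. GHK: Vm = 58.4·log₁₀[(Kₒ + α·Naₒ)/(Kᵢ + α·Naᵢ)].
10^(Vm/58.4) = 10^(-62.0/58.4) = 0.086767
So 0.086767·(Kᵢ + α·Naᵢ) = Kₒ + α·Naₒ → α = (0.086767·99.3 − 5.04) / (101.0 − 0.086767·8.83)
α = (8.616 − 5.04) / (101.0 − 0.7662) = 3.576/100.2 = 0.03568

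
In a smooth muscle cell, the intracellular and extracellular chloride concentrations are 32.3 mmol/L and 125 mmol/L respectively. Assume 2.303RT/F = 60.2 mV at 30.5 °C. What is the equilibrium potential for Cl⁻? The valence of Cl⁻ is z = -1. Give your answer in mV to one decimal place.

E = (60.2/z) · log₁₀([Cl⁻]_out/[Cl⁻]_in) with z = -1.
For an anion, dividing by z = -1 reverses the sign.
= (60.2/-1) · log₁₀(125/32.3) = -60.20 · log₁₀(3.87)
= -60.20 · (0.5877) = -35.38 mV

-35.4 mV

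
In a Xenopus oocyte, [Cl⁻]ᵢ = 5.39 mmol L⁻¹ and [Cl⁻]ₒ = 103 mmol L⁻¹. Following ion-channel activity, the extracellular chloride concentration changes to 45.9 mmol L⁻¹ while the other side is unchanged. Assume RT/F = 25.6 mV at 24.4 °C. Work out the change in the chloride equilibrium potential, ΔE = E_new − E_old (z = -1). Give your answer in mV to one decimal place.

E_old = (25.6/-1)·ln(103/5.39) = -75.52 mV
E_new = (25.6/-1)·ln(45.9/5.39) = -54.83 mV
ΔE = -54.83 − (-75.52) = 20.69 mV

20.7 mV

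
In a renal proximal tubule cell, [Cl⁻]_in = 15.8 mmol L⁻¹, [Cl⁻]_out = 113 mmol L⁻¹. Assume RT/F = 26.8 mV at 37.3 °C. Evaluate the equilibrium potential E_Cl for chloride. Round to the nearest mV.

-53 mV

E = (26.8/z) · ln([Cl⁻]_out/[Cl⁻]_in) with z = -1.
For an anion, dividing by z = -1 reverses the sign.
= (26.8/-1) · ln(113/15.8) = -26.80 · ln(7.152)
= -26.80 · (1.9674) = -52.73 mV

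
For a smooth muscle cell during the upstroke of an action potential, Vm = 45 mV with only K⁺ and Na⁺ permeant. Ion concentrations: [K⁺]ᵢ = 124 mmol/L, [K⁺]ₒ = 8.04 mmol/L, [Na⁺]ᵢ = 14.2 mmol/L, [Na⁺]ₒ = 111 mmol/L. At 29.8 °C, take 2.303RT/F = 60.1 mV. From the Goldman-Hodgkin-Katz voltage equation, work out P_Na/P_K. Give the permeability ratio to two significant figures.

Let α = P_Na/P_K. GHK: Vm = 60.1·log₁₀[(Kₒ + α·Naₒ)/(Kᵢ + α·Naᵢ)].
10^(Vm/60.1) = 10^(45.0/60.1) = 5.6073
So 5.6073·(Kᵢ + α·Naᵢ) = Kₒ + α·Naₒ → α = (5.6073·124.0 − 8.04) / (111.0 − 5.6073·14.2)
α = (695.3 − 8.04) / (111.0 − 79.62) = 687.3/31.38 = 21.9

22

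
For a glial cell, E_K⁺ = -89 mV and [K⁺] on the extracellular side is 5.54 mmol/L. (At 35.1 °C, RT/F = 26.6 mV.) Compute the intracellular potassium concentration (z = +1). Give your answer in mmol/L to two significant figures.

160 mmol/L

Nernst: E = (26.6/1) · ln([out]/[in]), so ln([out]/[in]) = -89.0 × 1 / 26.6 = -3.3459.
[out]/[in] = e^(-3.3459) = 0.03523.
[in] = 5.54 / 0.03523 = 157.3 mmol/L.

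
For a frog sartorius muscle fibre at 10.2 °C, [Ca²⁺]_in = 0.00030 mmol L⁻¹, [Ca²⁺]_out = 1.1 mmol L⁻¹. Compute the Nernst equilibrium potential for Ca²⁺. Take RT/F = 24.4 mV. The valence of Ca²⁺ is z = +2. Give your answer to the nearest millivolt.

100 mV

E = (24.4/z) · ln([Ca²⁺]_out/[Ca²⁺]_in) with z = +2.
= (24.4/2) · ln(1.1/0.00030) = 12.20 · ln(3667)
= 12.20 · (8.2070) = 100.13 mV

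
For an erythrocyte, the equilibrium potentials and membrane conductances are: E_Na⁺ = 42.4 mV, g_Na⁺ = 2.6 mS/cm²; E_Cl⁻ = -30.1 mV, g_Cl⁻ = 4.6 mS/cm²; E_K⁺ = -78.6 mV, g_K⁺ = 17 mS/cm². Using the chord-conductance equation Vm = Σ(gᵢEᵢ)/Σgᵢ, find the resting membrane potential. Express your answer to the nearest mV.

-56 mV

Σ gᵢEᵢ = 2.6·(42.4) + 4.6·(-30.1) + 17·(-78.6) = -1364.42
Σ gᵢ = 2.6 + 4.6 + 17 = 24.2
Vm = -1364.42 / 24.2 = -56.38 mV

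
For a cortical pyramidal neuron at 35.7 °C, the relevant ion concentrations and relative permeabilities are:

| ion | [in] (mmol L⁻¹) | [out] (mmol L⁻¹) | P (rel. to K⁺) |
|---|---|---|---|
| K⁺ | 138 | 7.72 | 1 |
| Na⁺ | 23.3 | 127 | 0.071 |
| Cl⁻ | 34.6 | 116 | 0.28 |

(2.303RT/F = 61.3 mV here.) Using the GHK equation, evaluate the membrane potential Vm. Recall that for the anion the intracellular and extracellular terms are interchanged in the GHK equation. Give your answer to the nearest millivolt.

Vm = 61.3 · log₁₀[(Σ P·[cation]ₒ + Σ P·[anion]ᵢ) / (Σ P·[cation]ᵢ + Σ P·[anion]ₒ)]
Numerator = 1×7.72 + 0.071×127 + 0.28×34.6 = 26.42
Denominator = 1×138 + 0.071×23.3 + 0.28×116 = 172.1
Vm = 61.3 · log₁₀(0.15351) = 61.3 × (-0.8139) = -49.89 mV

-50 mV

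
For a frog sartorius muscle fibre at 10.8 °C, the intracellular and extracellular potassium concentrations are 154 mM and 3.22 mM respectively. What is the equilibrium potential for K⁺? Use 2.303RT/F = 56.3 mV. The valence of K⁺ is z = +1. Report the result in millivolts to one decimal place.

-94.6 mV

E = (56.3/z) · log₁₀([K⁺]_out/[K⁺]_in) with z = +1.
= (56.3/1) · log₁₀(3.22/154) = 56.30 · log₁₀(0.02091)
= 56.30 · (-1.6797) = -94.57 mV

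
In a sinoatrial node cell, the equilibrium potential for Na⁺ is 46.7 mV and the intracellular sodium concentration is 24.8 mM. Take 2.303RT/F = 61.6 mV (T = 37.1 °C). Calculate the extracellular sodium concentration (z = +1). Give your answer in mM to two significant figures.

140 mM

Nernst: E = (61.6/1) · log₁₀([out]/[in]), so log₁₀([out]/[in]) = 46.7 × 1 / 61.6 = 0.7581.
[out]/[in] = 10^(0.7581) = 5.73.
[out] = 5.73 × 24.8 = 142.1 mM.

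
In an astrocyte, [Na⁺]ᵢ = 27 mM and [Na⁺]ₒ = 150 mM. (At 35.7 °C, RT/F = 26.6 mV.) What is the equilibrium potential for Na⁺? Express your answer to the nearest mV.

46 mV

E = (26.6/z) · ln([Na⁺]_out/[Na⁺]_in) with z = +1.
= (26.6/1) · ln(150/27) = 26.60 · ln(5.556)
= 26.60 · (1.7148) = 45.61 mV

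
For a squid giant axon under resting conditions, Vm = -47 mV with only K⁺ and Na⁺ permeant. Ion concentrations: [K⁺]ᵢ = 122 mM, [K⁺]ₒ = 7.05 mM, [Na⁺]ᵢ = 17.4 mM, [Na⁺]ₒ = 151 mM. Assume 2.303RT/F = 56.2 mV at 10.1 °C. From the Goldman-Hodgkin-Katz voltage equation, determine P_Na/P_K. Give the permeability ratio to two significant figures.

0.072

Let α = P_Na/P_K. GHK: Vm = 56.2·log₁₀[(Kₒ + α·Naₒ)/(Kᵢ + α·Naᵢ)].
10^(Vm/56.2) = 10^(-47.0/56.2) = 0.14578
So 0.14578·(Kᵢ + α·Naᵢ) = Kₒ + α·Naₒ → α = (0.14578·122.0 − 7.05) / (151.0 − 0.14578·17.4)
α = (17.79 − 7.05) / (151.0 − 2.537) = 10.74/148.5 = 0.07231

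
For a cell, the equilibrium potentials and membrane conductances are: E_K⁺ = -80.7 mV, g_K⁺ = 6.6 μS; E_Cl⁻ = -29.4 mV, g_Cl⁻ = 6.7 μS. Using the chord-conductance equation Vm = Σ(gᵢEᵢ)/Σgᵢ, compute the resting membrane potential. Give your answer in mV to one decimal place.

-54.9 mV

Σ gᵢEᵢ = 6.6·(-80.7) + 6.7·(-29.4) = -729.60
Σ gᵢ = 6.6 + 6.7 = 13.3
Vm = -729.60 / 13.3 = -54.86 mV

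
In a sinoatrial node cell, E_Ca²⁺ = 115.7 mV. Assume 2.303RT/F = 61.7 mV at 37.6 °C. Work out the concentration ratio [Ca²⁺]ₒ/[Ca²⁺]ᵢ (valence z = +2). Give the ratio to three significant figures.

5630

log₁₀([out]/[in]) = E·z/(61.7) = 115.7 × 2 / 61.7 = 3.7504
[out]/[in] = 10^(3.7504) = 5629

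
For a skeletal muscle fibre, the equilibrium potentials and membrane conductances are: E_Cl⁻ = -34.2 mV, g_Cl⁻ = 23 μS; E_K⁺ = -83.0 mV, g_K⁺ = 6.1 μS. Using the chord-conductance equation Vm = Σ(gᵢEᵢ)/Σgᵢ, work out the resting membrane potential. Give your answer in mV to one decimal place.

Σ gᵢEᵢ = 23·(-34.2) + 6.1·(-83.0) = -1292.90
Σ gᵢ = 23 + 6.1 = 29.1
Vm = -1292.90 / 29.1 = -44.43 mV

-44.4 mV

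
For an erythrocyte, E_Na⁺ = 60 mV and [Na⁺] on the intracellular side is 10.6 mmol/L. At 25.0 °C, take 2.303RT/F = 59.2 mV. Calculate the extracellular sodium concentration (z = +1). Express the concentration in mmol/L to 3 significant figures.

Nernst: E = (59.2/1) · log₁₀([out]/[in]), so log₁₀([out]/[in]) = 60.0 × 1 / 59.2 = 1.0135.
[out]/[in] = 10^(1.0135) = 10.32.
[out] = 10.32 × 10.6 = 109.4 mmol/L.

109 mmol/L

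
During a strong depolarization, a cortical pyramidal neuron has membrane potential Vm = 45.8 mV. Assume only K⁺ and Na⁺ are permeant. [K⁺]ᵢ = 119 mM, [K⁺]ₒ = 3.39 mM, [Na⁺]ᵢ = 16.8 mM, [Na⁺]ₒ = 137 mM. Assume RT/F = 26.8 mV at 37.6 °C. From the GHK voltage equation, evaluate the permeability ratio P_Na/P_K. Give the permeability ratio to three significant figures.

14.8

Let α = P_Na/P_K. GHK: Vm = 26.8·ln[(Kₒ + α·Naₒ)/(Kᵢ + α·Naᵢ)].
e^(Vm/26.8) = e^(45.8/26.8) = 5.5232
So 5.5232·(Kᵢ + α·Naᵢ) = Kₒ + α·Naₒ → α = (5.5232·119.0 − 3.39) / (137.0 − 5.5232·16.8)
α = (657.3 − 3.39) / (137.0 − 92.79) = 653.9/44.21 = 14.79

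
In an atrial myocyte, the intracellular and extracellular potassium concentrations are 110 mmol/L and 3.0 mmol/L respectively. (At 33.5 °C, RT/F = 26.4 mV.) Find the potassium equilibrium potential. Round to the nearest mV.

-95 mV

E = (26.4/z) · ln([K⁺]_out/[K⁺]_in) with z = +1.
= (26.4/1) · ln(3.0/110) = 26.40 · ln(0.02727)
= 26.40 · (-3.6019) = -95.09 mV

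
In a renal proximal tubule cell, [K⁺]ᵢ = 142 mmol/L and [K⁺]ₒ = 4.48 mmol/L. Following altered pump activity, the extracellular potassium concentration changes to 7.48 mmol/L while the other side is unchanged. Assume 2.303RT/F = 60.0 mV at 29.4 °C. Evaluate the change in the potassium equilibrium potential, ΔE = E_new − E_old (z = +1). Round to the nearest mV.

13 mV

E_old = (60.0/1)·log₁₀(4.48/142) = -90.06 mV
E_new = (60.0/1)·log₁₀(7.48/142) = -76.70 mV
ΔE = -76.70 − (-90.06) = 13.36 mV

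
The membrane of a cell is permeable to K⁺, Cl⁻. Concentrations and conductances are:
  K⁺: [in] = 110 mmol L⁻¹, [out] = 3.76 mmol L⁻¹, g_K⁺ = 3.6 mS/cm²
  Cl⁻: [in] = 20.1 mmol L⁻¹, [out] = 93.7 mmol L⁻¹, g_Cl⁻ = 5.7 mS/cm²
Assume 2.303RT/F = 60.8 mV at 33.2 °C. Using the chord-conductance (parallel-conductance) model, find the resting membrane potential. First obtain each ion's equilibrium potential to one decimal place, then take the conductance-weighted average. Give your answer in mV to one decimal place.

-59.4 mV

E_K⁺ = (60.8/1)·log₁₀(3.76/110) = -89.1 mV
E_Cl⁻ = (60.8/-1)·log₁₀(93.7/20.1) = -40.6 mV
Vm = (Σ gᵢEᵢ)/(Σ gᵢ) = (3.6·-89.1 + 5.7·-40.6) / (3.6 + 5.7)
= -552.18 / 9.3 = -59.37 mV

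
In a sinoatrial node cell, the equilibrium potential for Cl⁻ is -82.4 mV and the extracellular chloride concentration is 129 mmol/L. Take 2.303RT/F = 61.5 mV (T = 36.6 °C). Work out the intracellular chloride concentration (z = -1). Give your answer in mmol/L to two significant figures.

Nernst: E = (61.5/-1) · log₁₀([out]/[in]), so log₁₀([out]/[in]) = -82.4 × -1 / 61.5 = 1.3398.
[out]/[in] = 10^(1.3398) = 21.87.
[in] = 129 / 21.87 = 5.899 mmol/L.

5.9 mmol/L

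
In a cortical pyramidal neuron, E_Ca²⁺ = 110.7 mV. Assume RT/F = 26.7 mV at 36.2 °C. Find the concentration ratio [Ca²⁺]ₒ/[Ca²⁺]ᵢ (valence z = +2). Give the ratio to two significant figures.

ln([out]/[in]) = E·z/(26.7) = 110.7 × 2 / 26.7 = 8.2921
[out]/[in] = e^(8.2921) = 3992

4000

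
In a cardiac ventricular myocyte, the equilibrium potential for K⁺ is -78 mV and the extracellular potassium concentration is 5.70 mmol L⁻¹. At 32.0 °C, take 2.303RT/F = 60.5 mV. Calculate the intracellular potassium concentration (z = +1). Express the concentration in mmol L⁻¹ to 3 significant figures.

111 mmol L⁻¹

Nernst: E = (60.5/1) · log₁₀([out]/[in]), so log₁₀([out]/[in]) = -78.0 × 1 / 60.5 = -1.2893.
[out]/[in] = 10^(-1.2893) = 0.05137.
[in] = 5.70 / 0.05137 = 111 mmol L⁻¹.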